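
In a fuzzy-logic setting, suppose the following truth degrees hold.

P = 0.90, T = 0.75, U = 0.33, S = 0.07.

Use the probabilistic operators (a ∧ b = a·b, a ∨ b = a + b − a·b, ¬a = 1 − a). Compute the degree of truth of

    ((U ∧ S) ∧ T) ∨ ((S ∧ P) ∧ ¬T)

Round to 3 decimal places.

U ∧ S = a·b on (0.3300, 0.0700) = 0.0231
(U ∧ S) ∧ T = a·b on (0.0231, 0.7500) = 0.0173
S ∧ P = a·b on (0.0700, 0.9000) = 0.0630
¬T = 1 − 0.7500 = 0.2500
(S ∧ P) ∧ ¬T = a·b on (0.0630, 0.2500) = 0.0158
((U ∧ S) ∧ T) ∨ ((S ∧ P) ∧ ¬T) = a + b − a·b on (0.0173, 0.0158) = 0.0328

0.033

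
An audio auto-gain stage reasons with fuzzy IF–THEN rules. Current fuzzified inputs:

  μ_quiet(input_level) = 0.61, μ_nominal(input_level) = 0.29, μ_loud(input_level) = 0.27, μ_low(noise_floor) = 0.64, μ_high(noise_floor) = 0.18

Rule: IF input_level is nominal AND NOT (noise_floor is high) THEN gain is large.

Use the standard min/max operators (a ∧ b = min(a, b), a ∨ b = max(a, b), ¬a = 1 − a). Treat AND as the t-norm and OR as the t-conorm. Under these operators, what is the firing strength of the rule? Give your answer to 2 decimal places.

0.29

firing strength: nominal=0.29, ¬high=1−0.18=0.82; AND[min(a, b)] → w = 0.29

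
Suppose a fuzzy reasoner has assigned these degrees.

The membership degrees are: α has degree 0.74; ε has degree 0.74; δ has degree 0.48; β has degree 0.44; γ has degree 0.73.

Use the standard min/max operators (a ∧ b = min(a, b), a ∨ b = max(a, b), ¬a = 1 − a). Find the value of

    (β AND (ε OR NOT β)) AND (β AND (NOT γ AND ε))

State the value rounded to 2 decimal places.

0.27

NOT β = 1 − 0.44 = 0.56
ε OR NOT β = max(a, b) on (0.74, 0.56) = 0.74
β AND (ε OR NOT β) = min(a, b) on (0.44, 0.74) = 0.44
NOT γ = 1 − 0.73 = 0.27
NOT γ AND ε = min(a, b) on (0.27, 0.74) = 0.27
β AND (NOT γ AND ε) = min(a, b) on (0.44, 0.27) = 0.27
(β AND (ε OR NOT β)) AND (β AND (NOT γ AND ε)) = min(a, b) on (0.44, 0.27) = 0.27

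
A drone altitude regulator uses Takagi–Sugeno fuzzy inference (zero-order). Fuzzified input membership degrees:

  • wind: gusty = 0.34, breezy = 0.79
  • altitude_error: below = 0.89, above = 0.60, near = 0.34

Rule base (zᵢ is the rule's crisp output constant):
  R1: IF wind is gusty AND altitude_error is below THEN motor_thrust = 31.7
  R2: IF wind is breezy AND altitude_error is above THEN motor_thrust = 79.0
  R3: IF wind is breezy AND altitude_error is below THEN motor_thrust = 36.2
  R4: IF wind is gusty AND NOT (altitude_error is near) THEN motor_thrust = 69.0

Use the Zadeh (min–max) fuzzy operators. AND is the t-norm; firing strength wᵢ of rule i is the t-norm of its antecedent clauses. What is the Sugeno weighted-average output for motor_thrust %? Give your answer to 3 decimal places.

53.254

R1 (z=31.7): gusty=0.34, below=0.89; AND[min(a, b)] → w = 0.34
R2 (z=79.0): breezy=0.79, above=0.60; AND[min(a, b)] → w = 0.60
R3 (z=36.2): breezy=0.79, below=0.89; AND[min(a, b)] → w = 0.79
R4 (z=69.0): gusty=0.34, ¬near=1−0.34=0.66; AND[min(a, b)] → w = 0.34
Weighted average = (0.34·31.7 + 0.60·79.0 + 0.79·36.2 + 0.34·69.0) / (0.34 + 0.60 + 0.79 + 0.34)
  = 110.2360 / 2.0700 = 53.254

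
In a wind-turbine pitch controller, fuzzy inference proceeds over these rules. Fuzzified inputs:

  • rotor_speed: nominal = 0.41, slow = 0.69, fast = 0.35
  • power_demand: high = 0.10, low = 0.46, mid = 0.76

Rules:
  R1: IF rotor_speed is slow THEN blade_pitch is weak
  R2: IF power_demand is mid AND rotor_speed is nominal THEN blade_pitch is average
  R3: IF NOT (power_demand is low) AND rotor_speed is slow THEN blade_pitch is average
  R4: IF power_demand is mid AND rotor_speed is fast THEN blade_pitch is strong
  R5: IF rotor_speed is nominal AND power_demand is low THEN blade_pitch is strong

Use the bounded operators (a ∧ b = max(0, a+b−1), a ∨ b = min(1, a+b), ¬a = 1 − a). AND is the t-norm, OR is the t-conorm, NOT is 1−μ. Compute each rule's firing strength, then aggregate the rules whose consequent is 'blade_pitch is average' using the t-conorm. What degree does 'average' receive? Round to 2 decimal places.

R1: slow=0.69 → w = 0.69
R2: mid=0.76, nominal=0.41; AND[max(0, a+b−1)] → w = 0.17
R3: ¬low=1−0.46=0.54, slow=0.69; AND[max(0, a+b−1)] → w = 0.23
R4: mid=0.76, fast=0.35; AND[max(0, a+b−1)] → w = 0.11
R5: nominal=0.41, low=0.46; AND[max(0, a+b−1)] → w = 0.00
Rules with consequent 'average': {R2, R3} → strengths 0.17, 0.23
Aggregate via t-conorm [min(1, a+b)]: 0.40

0.40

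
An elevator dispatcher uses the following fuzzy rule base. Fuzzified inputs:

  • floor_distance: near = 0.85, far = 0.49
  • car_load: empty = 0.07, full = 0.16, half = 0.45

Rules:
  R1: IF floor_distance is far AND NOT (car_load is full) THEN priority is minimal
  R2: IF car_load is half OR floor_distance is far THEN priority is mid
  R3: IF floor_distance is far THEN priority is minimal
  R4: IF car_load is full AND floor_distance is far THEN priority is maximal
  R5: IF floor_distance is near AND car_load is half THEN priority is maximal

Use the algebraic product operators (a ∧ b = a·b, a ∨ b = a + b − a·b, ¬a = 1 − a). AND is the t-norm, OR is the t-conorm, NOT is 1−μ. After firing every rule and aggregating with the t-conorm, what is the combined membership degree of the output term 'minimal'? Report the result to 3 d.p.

0.700

R1: far=0.49, ¬full=1−0.16=0.84; AND[a·b] → w = 0.4116
R2: half=0.45, far=0.49; OR[a + b − a·b] → w = 0.7195
R3: far=0.49 → w = 0.4900
R4: full=0.16, far=0.49; AND[a·b] → w = 0.0784
R5: near=0.85, half=0.45; AND[a·b] → w = 0.3825
Rules with consequent 'minimal': {R1, R3} → strengths 0.4116, 0.4900
Aggregate via t-conorm [a + b − a·b]: 0.6999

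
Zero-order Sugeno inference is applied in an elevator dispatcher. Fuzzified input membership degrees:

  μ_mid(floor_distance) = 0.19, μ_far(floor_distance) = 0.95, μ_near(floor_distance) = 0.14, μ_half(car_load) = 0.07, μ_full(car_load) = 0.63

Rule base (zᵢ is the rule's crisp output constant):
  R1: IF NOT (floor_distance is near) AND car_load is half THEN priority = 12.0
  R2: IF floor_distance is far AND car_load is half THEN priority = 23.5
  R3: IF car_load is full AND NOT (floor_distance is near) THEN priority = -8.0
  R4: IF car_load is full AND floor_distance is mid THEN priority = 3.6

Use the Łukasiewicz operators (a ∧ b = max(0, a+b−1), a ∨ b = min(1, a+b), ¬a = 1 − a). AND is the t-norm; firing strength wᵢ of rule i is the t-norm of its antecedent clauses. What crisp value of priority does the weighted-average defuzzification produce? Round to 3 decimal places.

-6.765

R1 (z=12.0): ¬near=1−0.14=0.86, half=0.07; AND[max(0, a+b−1)] → w = 0.00
R2 (z=23.5): far=0.95, half=0.07; AND[max(0, a+b−1)] → w = 0.02
R3 (z=-8.0): full=0.63, ¬near=1−0.14=0.86; AND[max(0, a+b−1)] → w = 0.49
R4 (z=3.6): full=0.63, mid=0.19; AND[max(0, a+b−1)] → w = 0.00
Weighted average = (0.00·12.0 + 0.02·23.5 + 0.49·-8.0 + 0.00·3.6) / (0.00 + 0.02 + 0.49 + 0.00)
  = -3.4500 / 0.5100 = -6.765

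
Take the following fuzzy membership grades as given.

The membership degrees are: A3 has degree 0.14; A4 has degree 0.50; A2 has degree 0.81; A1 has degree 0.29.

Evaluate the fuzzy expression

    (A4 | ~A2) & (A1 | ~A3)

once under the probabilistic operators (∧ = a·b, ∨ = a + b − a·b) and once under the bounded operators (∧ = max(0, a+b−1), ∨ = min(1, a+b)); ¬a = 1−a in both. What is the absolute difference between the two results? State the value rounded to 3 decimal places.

Under probabilistic:
  ~A2 = 1 − 0.8100 = 0.1900
  A4 | ~A2 = a + b − a·b on (0.5000, 0.1900) = 0.5950
  ~A3 = 1 − 0.1400 = 0.8600
  A1 | ~A3 = a + b − a·b on (0.2900, 0.8600) = 0.9006
  (A4 | ~A2) & (A1 | ~A3) = a·b on (0.5950, 0.9006) = 0.5359
  → value = 0.5359
Under bounded:
  ~A2 = 1 − 0.81 = 0.19
  A4 | ~A2 = min(1, a+b) on (0.50, 0.19) = 0.69
  ~A3 = 1 − 0.14 = 0.86
  A1 | ~A3 = min(1, a+b) on (0.29, 0.86) = 1.00
  (A4 | ~A2) & (A1 | ~A3) = max(0, a+b−1) on (0.69, 1.00) = 0.69
  → value = 0.6900
|0.5359 − 0.6900| = 0.154

0.154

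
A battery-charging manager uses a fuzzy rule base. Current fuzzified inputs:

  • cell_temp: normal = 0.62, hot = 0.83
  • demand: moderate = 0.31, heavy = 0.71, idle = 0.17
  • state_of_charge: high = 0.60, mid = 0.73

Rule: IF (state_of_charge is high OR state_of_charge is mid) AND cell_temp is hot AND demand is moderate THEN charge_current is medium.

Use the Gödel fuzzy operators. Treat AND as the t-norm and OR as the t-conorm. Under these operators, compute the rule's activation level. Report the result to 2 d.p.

firing strength: (high=0.60 OR mid=0.73) = 0.73; AND[min(a, b)] with hot=0.83, moderate=0.31 → w = 0.31

0.31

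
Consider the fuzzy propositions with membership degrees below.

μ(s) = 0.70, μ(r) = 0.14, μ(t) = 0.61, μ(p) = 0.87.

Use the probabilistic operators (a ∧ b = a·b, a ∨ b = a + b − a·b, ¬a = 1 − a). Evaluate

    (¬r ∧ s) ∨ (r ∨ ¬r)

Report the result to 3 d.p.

0.952

¬r = 1 − 0.1400 = 0.8600
¬r ∧ s = a·b on (0.8600, 0.7000) = 0.6020
¬r = 1 − 0.1400 = 0.8600
r ∨ ¬r = a + b − a·b on (0.1400, 0.8600) = 0.8796
(¬r ∧ s) ∨ (r ∨ ¬r) = a + b − a·b on (0.6020, 0.8796) = 0.9521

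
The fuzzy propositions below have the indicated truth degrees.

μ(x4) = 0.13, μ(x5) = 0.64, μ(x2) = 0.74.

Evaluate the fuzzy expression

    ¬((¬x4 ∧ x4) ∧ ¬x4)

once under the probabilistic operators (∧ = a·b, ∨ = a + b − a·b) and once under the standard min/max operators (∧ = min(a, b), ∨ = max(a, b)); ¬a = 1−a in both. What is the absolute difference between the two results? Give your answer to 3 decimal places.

0.032

Under probabilistic:
  ¬x4 = 1 − 0.1300 = 0.8700
  ¬x4 ∧ x4 = a·b on (0.8700, 0.1300) = 0.1131
  ¬x4 = 1 − 0.1300 = 0.8700
  (¬x4 ∧ x4) ∧ ¬x4 = a·b on (0.1131, 0.8700) = 0.0984
  ¬((¬x4 ∧ x4) ∧ ¬x4) = 1 − 0.0984 = 0.9016
  → value = 0.9016
Under standard min/max:
  ¬x4 = 1 − 0.13 = 0.87
  ¬x4 ∧ x4 = min(a, b) on (0.87, 0.13) = 0.13
  ¬x4 = 1 − 0.13 = 0.87
  (¬x4 ∧ x4) ∧ ¬x4 = min(a, b) on (0.13, 0.87) = 0.13
  ¬((¬x4 ∧ x4) ∧ ¬x4) = 1 − 0.13 = 0.87
  → value = 0.8700
|0.9016 − 0.8700| = 0.032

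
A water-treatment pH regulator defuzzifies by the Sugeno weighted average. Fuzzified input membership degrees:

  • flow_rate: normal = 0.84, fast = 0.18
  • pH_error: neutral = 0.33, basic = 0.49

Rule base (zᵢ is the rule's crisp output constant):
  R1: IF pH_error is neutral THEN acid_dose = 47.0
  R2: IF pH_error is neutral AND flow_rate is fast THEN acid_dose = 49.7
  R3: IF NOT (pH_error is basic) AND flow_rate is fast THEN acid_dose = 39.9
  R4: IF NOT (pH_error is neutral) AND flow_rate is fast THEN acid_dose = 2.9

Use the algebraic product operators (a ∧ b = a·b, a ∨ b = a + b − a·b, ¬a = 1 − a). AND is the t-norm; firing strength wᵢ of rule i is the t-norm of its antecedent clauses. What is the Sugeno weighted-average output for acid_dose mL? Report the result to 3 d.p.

37.346

R1 (z=47.0): neutral=0.33 → w = 0.3300
R2 (z=49.7): neutral=0.33, fast=0.18; AND[a·b] → w = 0.0594
R3 (z=39.9): ¬basic=1−0.49=0.51, fast=0.18; AND[a·b] → w = 0.0918
R4 (z=2.9): ¬neutral=1−0.33=0.67, fast=0.18; AND[a·b] → w = 0.1206
Weighted average = (0.3300·47.0 + 0.0594·49.7 + 0.0918·39.9 + 0.1206·2.9) / (0.3300 + 0.0594 + 0.0918 + 0.1206)
  = 22.4747 / 0.6018 = 37.346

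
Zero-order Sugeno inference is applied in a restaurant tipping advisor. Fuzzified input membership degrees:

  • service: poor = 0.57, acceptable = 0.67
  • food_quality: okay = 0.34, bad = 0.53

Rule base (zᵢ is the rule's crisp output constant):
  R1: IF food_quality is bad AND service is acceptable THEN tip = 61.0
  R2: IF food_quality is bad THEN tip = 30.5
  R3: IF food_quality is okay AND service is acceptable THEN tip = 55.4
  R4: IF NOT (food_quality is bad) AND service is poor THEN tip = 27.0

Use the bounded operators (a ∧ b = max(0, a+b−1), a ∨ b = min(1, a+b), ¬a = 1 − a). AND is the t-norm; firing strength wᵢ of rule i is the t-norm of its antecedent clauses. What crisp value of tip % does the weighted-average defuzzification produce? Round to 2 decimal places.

R1 (z=61.0): bad=0.53, acceptable=0.67; AND[max(0, a+b−1)] → w = 0.20
R2 (z=30.5): bad=0.53 → w = 0.53
R3 (z=55.4): okay=0.34, acceptable=0.67; AND[max(0, a+b−1)] → w = 0.01
R4 (z=27.0): ¬bad=1−0.53=0.47, poor=0.57; AND[max(0, a+b−1)] → w = 0.04
Weighted average = (0.20·61.0 + 0.53·30.5 + 0.01·55.4 + 0.04·27.0) / (0.20 + 0.53 + 0.01 + 0.04)
  = 29.9990 / 0.7800 = 38.46

38.46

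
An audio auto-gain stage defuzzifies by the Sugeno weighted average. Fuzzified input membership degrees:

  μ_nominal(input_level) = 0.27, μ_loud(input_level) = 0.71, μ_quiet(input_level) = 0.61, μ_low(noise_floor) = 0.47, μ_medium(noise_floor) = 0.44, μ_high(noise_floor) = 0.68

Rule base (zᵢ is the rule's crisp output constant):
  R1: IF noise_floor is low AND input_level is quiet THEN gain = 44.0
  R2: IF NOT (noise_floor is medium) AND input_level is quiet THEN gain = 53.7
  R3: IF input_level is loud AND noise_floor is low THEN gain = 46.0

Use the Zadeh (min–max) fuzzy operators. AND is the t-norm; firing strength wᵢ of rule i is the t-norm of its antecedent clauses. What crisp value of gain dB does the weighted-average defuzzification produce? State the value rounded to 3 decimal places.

R1 (z=44.0): low=0.47, quiet=0.61; AND[min(a, b)] → w = 0.47
R2 (z=53.7): ¬medium=1−0.44=0.56, quiet=0.61; AND[min(a, b)] → w = 0.56
R3 (z=46.0): loud=0.71, low=0.47; AND[min(a, b)] → w = 0.47
Weighted average = (0.47·44.0 + 0.56·53.7 + 0.47·46.0) / (0.47 + 0.56 + 0.47)
  = 72.3720 / 1.5000 = 48.248

48.248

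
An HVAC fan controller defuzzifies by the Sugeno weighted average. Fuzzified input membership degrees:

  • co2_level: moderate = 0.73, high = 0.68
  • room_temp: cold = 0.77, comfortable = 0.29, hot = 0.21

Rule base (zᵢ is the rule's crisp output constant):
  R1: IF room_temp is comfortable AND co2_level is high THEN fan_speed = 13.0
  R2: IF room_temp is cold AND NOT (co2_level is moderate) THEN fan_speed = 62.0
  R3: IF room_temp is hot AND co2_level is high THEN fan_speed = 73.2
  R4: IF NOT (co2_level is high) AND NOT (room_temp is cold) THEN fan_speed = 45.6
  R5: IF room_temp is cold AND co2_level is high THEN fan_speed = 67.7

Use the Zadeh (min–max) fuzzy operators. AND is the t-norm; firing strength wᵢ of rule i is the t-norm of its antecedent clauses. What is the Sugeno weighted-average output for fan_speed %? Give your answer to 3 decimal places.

R1 (z=13.0): comfortable=0.29, high=0.68; AND[min(a, b)] → w = 0.29
R2 (z=62.0): cold=0.77, ¬moderate=1−0.73=0.27; AND[min(a, b)] → w = 0.27
R3 (z=73.2): hot=0.21, high=0.68; AND[min(a, b)] → w = 0.21
R4 (z=45.6): ¬high=1−0.68=0.32, ¬cold=1−0.77=0.23; AND[min(a, b)] → w = 0.23
R5 (z=67.7): cold=0.77, high=0.68; AND[min(a, b)] → w = 0.68
Weighted average = (0.29·13.0 + 0.27·62.0 + 0.21·73.2 + 0.23·45.6 + 0.68·67.7) / (0.29 + 0.27 + 0.21 + 0.23 + 0.68)
  = 92.4060 / 1.6800 = 55.004

55.004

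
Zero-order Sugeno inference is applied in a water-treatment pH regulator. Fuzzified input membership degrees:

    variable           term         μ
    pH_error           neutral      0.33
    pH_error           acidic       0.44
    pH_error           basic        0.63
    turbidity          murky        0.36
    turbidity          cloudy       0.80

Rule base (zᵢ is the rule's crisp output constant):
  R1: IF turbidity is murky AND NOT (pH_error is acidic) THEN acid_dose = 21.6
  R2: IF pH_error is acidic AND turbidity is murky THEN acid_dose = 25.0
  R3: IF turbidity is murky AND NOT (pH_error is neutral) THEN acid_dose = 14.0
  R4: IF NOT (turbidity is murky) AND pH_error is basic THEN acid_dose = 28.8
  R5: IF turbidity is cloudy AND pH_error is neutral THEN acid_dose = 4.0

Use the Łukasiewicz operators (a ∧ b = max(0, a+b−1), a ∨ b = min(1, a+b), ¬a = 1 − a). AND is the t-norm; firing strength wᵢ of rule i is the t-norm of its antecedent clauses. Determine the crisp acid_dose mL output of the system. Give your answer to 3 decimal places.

20.270

R1 (z=21.6): murky=0.36, ¬acidic=1−0.44=0.56; AND[max(0, a+b−1)] → w = 0.00
R2 (z=25.0): acidic=0.44, murky=0.36; AND[max(0, a+b−1)] → w = 0.00
R3 (z=14.0): murky=0.36, ¬neutral=1−0.33=0.67; AND[max(0, a+b−1)] → w = 0.03
R4 (z=28.8): ¬murky=1−0.36=0.64, basic=0.63; AND[max(0, a+b−1)] → w = 0.27
R5 (z=4.0): cloudy=0.80, neutral=0.33; AND[max(0, a+b−1)] → w = 0.13
Weighted average = (0.00·21.6 + 0.00·25.0 + 0.03·14.0 + 0.27·28.8 + 0.13·4.0) / (0.00 + 0.00 + 0.03 + 0.27 + 0.13)
  = 8.7160 / 0.4300 = 20.270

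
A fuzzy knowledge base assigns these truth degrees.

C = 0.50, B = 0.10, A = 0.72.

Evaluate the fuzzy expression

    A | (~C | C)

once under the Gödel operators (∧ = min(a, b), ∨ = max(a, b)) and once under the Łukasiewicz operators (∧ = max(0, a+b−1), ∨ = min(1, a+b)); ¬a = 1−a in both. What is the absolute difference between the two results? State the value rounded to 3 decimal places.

Under Gödel:
  ~C = 1 − 0.50 = 0.50
  ~C | C = max(a, b) on (0.50, 0.50) = 0.50
  A | (~C | C) = max(a, b) on (0.72, 0.50) = 0.72
  → value = 0.7200
Under Łukasiewicz:
  ~C = 1 − 0.50 = 0.50
  ~C | C = min(1, a+b) on (0.50, 0.50) = 1.00
  A | (~C | C) = min(1, a+b) on (0.72, 1.00) = 1.00
  → value = 1.0000
|0.7200 − 1.0000| = 0.280

0.280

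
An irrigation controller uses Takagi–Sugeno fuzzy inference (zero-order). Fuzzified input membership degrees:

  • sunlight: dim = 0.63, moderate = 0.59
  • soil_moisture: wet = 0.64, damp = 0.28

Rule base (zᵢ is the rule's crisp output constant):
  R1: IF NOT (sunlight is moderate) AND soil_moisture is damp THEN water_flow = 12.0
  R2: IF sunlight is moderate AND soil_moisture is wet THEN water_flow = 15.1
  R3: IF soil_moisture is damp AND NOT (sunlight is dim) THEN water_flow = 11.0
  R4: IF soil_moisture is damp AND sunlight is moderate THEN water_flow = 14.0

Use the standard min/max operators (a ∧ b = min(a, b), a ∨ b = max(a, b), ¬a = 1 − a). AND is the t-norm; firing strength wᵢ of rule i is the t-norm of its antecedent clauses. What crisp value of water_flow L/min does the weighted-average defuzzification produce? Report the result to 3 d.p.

R1 (z=12.0): ¬moderate=1−0.59=0.41, damp=0.28; AND[min(a, b)] → w = 0.28
R2 (z=15.1): moderate=0.59, wet=0.64; AND[min(a, b)] → w = 0.59
R3 (z=11.0): damp=0.28, ¬dim=1−0.63=0.37; AND[min(a, b)] → w = 0.28
R4 (z=14.0): damp=0.28, moderate=0.59; AND[min(a, b)] → w = 0.28
Weighted average = (0.28·12.0 + 0.59·15.1 + 0.28·11.0 + 0.28·14.0) / (0.28 + 0.59 + 0.28 + 0.28)
  = 19.2690 / 1.4300 = 13.475

13.475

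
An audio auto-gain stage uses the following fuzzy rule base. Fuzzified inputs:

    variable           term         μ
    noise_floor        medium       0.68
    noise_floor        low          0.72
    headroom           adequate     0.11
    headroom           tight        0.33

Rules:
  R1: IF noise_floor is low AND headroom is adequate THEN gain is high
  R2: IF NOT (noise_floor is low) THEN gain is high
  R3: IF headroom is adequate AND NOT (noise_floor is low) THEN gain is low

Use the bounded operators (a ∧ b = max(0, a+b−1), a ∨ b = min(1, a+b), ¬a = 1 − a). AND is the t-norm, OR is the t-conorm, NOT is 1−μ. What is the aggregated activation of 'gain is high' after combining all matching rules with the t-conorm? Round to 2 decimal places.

R1: low=0.72, adequate=0.11; AND[max(0, a+b−1)] → w = 0.00
R2: ¬low=1−0.72=0.28 → w = 0.28
R3: adequate=0.11, ¬low=1−0.72=0.28; AND[max(0, a+b−1)] → w = 0.00
Rules with consequent 'high': {R1, R2} → strengths 0.00, 0.28
Aggregate via t-conorm [min(1, a+b)]: 0.28

0.28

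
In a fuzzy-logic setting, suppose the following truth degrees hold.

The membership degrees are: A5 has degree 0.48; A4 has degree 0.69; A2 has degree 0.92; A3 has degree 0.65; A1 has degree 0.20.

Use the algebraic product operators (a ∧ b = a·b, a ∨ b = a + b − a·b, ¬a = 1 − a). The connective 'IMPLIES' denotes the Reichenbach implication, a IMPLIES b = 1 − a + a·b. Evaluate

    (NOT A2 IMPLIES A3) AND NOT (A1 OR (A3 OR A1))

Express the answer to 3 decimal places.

0.218

NOT A2 = 1 − 0.9200 = 0.0800
NOT A2 IMPLIES A3  [Reichenbach: 1 − a + a·b] with a=0.0800, b=0.6500 → 0.9720
A3 OR A1 = a + b − a·b on (0.6500, 0.2000) = 0.7200
A1 OR (A3 OR A1) = a + b − a·b on (0.2000, 0.7200) = 0.7760
NOT (A1 OR (A3 OR A1)) = 1 − 0.7760 = 0.2240
(NOT A2 IMPLIES A3) AND NOT (A1 OR (A3 OR A1)) = a·b on (0.9720, 0.2240) = 0.2177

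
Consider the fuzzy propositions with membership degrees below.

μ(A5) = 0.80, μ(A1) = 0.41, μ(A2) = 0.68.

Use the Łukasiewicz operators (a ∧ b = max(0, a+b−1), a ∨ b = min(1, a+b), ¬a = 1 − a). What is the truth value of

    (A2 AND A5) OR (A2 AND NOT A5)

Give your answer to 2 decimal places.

0.48

A2 AND A5 = max(0, a+b−1) on (0.68, 0.80) = 0.48
NOT A5 = 1 − 0.80 = 0.20
A2 AND NOT A5 = max(0, a+b−1) on (0.68, 0.20) = 0.00
(A2 AND A5) OR (A2 AND NOT A5) = min(1, a+b) on (0.48, 0.00) = 0.48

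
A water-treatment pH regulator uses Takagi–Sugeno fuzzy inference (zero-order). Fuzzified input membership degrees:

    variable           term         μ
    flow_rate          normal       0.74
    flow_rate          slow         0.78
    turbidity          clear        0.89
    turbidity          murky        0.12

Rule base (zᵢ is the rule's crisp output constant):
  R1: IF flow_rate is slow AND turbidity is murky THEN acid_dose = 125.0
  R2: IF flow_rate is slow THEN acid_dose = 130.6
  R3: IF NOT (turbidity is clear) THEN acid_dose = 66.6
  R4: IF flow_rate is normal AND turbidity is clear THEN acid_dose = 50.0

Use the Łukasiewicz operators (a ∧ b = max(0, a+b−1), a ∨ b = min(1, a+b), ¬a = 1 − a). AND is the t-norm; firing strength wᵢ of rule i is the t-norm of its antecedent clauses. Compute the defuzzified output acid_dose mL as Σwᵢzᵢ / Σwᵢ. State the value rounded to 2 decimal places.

R1 (z=125.0): slow=0.78, murky=0.12; AND[max(0, a+b−1)] → w = 0.00
R2 (z=130.6): slow=0.78 → w = 0.78
R3 (z=66.6): ¬clear=1−0.89=0.11 → w = 0.11
R4 (z=50.0): normal=0.74, clear=0.89; AND[max(0, a+b−1)] → w = 0.63
Weighted average = (0.00·125.0 + 0.78·130.6 + 0.11·66.6 + 0.63·50.0) / (0.00 + 0.78 + 0.11 + 0.63)
  = 140.6940 / 1.5200 = 92.56

92.56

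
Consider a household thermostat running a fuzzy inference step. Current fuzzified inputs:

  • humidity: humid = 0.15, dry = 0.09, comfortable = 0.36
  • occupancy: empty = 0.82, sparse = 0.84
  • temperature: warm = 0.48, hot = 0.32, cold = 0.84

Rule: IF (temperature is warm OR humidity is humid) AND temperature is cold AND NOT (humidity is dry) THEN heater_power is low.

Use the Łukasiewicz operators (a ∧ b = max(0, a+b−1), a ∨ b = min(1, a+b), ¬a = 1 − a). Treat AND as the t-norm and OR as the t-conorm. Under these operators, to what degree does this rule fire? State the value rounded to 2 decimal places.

firing strength: (warm=0.48 OR humid=0.15) = 0.63; AND[max(0, a+b−1)] with cold=0.84, ¬dry=1−0.09=0.91 → w = 0.38

0.38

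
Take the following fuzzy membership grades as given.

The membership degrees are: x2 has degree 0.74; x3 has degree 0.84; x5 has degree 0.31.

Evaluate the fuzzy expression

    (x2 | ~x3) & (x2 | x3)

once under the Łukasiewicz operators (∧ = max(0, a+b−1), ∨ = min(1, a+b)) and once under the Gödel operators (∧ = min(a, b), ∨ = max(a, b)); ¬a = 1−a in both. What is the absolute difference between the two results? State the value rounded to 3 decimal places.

0.160

Under Łukasiewicz:
  ~x3 = 1 − 0.84 = 0.16
  x2 | ~x3 = min(1, a+b) on (0.74, 0.16) = 0.90
  x2 | x3 = min(1, a+b) on (0.74, 0.84) = 1.00
  (x2 | ~x3) & (x2 | x3) = max(0, a+b−1) on (0.90, 1.00) = 0.90
  → value = 0.9000
Under Gödel:
  ~x3 = 1 − 0.84 = 0.16
  x2 | ~x3 = max(a, b) on (0.74, 0.16) = 0.74
  x2 | x3 = max(a, b) on (0.74, 0.84) = 0.84
  (x2 | ~x3) & (x2 | x3) = min(a, b) on (0.74, 0.84) = 0.74
  → value = 0.7400
|0.9000 − 0.7400| = 0.160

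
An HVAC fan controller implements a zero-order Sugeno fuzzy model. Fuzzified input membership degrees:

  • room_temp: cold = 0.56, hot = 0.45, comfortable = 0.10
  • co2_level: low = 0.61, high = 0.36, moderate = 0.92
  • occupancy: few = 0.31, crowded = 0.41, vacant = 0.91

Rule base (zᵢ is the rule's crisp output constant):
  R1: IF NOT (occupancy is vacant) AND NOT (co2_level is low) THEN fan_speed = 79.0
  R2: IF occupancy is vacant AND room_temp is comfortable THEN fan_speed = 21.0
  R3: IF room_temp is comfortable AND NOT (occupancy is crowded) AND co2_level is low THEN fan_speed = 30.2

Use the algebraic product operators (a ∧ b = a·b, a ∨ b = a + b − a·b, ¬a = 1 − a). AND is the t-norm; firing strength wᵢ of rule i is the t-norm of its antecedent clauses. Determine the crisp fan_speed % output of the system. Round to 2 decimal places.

R1 (z=79.0): ¬vacant=1−0.91=0.09, ¬low=1−0.61=0.39; AND[a·b] → w = 0.0351
R2 (z=21.0): vacant=0.91, comfortable=0.10; AND[a·b] → w = 0.0910
R3 (z=30.2): comfortable=0.10, ¬crowded=1−0.41=0.59, low=0.61; AND[a·b] → w = 0.0360
Weighted average = (0.0351·79.0 + 0.0910·21.0 + 0.0360·30.2) / (0.0351 + 0.0910 + 0.0360)
  = 5.7708 / 0.1621 = 35.60

35.60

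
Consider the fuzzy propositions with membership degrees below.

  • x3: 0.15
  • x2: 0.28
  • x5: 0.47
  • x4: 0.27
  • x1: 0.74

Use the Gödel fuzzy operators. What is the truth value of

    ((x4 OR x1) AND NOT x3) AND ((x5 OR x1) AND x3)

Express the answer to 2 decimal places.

x4 OR x1 = max(a, b) on (0.27, 0.74) = 0.74
NOT x3 = 1 − 0.15 = 0.85
(x4 OR x1) AND NOT x3 = min(a, b) on (0.74, 0.85) = 0.74
x5 OR x1 = max(a, b) on (0.47, 0.74) = 0.74
(x5 OR x1) AND x3 = min(a, b) on (0.74, 0.15) = 0.15
((x4 OR x1) AND NOT x3) AND ((x5 OR x1) AND x3) = min(a, b) on (0.74, 0.15) = 0.15

0.15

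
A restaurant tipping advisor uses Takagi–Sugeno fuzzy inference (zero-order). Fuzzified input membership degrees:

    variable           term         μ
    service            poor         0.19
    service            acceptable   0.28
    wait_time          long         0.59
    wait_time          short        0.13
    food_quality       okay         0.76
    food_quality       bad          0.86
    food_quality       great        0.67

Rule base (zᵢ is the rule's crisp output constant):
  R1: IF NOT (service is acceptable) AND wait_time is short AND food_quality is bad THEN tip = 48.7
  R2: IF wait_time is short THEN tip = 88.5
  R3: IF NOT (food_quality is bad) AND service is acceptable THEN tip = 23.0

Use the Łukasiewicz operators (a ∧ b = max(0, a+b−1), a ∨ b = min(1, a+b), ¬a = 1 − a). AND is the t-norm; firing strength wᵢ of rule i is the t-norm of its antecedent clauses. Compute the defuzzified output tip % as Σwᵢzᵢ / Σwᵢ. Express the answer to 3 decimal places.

88.500

R1 (z=48.7): ¬acceptable=1−0.28=0.72, short=0.13, bad=0.86; AND[max(0, a+b−1)] → w = 0.00
R2 (z=88.5): short=0.13 → w = 0.13
R3 (z=23.0): ¬bad=1−0.86=0.14, acceptable=0.28; AND[max(0, a+b−1)] → w = 0.00
Weighted average = (0.00·48.7 + 0.13·88.5 + 0.00·23.0) / (0.00 + 0.13 + 0.00)
  = 11.5050 / 0.1300 = 88.500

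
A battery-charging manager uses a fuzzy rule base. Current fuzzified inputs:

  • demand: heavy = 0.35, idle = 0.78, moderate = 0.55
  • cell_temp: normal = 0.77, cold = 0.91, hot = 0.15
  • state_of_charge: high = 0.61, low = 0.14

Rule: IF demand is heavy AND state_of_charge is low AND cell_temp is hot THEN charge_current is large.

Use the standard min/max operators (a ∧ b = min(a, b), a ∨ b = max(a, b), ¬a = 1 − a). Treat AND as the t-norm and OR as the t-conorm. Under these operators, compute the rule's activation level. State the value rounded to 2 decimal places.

0.14

firing strength: heavy=0.35, low=0.14, hot=0.15; AND[min(a, b)] → w = 0.14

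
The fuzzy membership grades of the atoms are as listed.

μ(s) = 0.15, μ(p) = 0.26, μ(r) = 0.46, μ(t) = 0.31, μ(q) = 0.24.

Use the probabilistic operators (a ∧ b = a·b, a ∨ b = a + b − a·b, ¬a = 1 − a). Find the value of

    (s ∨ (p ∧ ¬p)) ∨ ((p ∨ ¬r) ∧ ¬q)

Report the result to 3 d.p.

¬p = 1 − 0.2600 = 0.7400
p ∧ ¬p = a·b on (0.2600, 0.7400) = 0.1924
s ∨ (p ∧ ¬p) = a + b − a·b on (0.1500, 0.1924) = 0.3135
¬r = 1 − 0.4600 = 0.5400
p ∨ ¬r = a + b − a·b on (0.2600, 0.5400) = 0.6596
¬q = 1 − 0.2400 = 0.7600
(p ∨ ¬r) ∧ ¬q = a·b on (0.6596, 0.7600) = 0.5013
(s ∨ (p ∧ ¬p)) ∨ ((p ∨ ¬r) ∧ ¬q) = a + b − a·b on (0.3135, 0.5013) = 0.6577

0.658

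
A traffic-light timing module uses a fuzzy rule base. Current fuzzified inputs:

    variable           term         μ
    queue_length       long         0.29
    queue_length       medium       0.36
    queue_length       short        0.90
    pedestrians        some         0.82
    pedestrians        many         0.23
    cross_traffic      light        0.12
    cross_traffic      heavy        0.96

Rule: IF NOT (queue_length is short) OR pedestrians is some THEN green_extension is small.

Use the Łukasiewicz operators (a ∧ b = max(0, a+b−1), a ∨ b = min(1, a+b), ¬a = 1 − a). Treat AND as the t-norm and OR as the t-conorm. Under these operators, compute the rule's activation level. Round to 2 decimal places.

0.92

firing strength: ¬short=1−0.90=0.10, some=0.82; OR[min(1, a+b)] → w = 0.92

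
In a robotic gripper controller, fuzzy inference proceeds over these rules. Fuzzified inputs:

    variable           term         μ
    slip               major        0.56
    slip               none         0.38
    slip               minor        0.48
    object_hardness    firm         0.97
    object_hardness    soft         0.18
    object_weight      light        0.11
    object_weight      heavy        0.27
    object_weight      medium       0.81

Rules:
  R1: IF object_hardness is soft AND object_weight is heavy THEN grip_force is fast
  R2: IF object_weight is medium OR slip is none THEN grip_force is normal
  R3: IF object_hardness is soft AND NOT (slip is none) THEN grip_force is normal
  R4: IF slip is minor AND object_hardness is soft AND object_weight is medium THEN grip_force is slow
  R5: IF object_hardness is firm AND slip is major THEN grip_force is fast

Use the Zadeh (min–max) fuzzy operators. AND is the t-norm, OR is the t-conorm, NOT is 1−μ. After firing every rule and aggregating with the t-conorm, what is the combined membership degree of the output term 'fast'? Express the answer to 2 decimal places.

R1: soft=0.18, heavy=0.27; AND[min(a, b)] → w = 0.18
R2: medium=0.81, none=0.38; OR[max(a, b)] → w = 0.81
R3: soft=0.18, ¬none=1−0.38=0.62; AND[min(a, b)] → w = 0.18
R4: minor=0.48, soft=0.18, medium=0.81; AND[min(a, b)] → w = 0.18
R5: firm=0.97, major=0.56; AND[min(a, b)] → w = 0.56
Rules with consequent 'fast': {R1, R5} → strengths 0.18, 0.56
Aggregate via t-conorm [max(a, b)]: 0.56

0.56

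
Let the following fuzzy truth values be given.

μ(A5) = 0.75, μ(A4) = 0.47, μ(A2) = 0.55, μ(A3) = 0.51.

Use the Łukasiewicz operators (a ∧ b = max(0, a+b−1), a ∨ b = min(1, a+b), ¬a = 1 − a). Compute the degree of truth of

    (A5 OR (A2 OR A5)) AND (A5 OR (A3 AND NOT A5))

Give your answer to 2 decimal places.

0.75

A2 OR A5 = min(1, a+b) on (0.55, 0.75) = 1.00
A5 OR (A2 OR A5) = min(1, a+b) on (0.75, 1.00) = 1.00
NOT A5 = 1 − 0.75 = 0.25
A3 AND NOT A5 = max(0, a+b−1) on (0.51, 0.25) = 0.00
A5 OR (A3 AND NOT A5) = min(1, a+b) on (0.75, 0.00) = 0.75
(A5 OR (A2 OR A5)) AND (A5 OR (A3 AND NOT A5)) = max(0, a+b−1) on (1.00, 0.75) = 0.75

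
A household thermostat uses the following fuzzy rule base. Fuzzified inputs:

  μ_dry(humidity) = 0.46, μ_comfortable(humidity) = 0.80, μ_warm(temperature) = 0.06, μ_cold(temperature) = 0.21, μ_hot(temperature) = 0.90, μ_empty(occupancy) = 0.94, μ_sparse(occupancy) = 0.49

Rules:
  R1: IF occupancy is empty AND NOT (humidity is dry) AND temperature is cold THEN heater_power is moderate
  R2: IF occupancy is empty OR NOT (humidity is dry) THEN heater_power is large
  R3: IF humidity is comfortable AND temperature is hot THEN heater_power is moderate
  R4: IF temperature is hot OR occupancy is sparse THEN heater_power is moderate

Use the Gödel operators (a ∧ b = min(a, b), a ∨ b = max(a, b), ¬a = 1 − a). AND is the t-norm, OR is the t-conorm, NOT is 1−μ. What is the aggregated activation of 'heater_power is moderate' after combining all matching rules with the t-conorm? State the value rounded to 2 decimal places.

R1: empty=0.94, ¬dry=1−0.46=0.54, cold=0.21; AND[min(a, b)] → w = 0.21
R2: empty=0.94, ¬dry=1−0.46=0.54; OR[max(a, b)] → w = 0.94
R3: comfortable=0.80, hot=0.90; AND[min(a, b)] → w = 0.80
R4: hot=0.90, sparse=0.49; OR[max(a, b)] → w = 0.90
Rules with consequent 'moderate': {R1, R3, R4} → strengths 0.21, 0.80, 0.90
Aggregate via t-conorm [max(a, b)]: 0.90

0.90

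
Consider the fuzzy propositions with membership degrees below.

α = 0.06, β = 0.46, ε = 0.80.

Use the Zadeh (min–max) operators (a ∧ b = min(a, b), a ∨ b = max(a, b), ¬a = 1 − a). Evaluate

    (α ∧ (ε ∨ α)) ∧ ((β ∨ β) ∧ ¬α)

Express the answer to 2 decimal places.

ε ∨ α = max(a, b) on (0.80, 0.06) = 0.80
α ∧ (ε ∨ α) = min(a, b) on (0.06, 0.80) = 0.06
β ∨ β = max(a, b) on (0.46, 0.46) = 0.46
¬α = 1 − 0.06 = 0.94
(β ∨ β) ∧ ¬α = min(a, b) on (0.46, 0.94) = 0.46
(α ∧ (ε ∨ α)) ∧ ((β ∨ β) ∧ ¬α) = min(a, b) on (0.06, 0.46) = 0.06

0.06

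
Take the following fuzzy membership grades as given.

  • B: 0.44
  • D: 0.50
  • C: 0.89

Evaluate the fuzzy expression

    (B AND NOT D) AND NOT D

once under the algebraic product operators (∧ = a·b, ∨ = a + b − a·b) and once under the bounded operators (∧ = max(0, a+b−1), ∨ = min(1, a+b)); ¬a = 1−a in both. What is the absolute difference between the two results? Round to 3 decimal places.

Under algebraic product:
  NOT D = 1 − 0.5000 = 0.5000
  B AND NOT D = a·b on (0.4400, 0.5000) = 0.2200
  NOT D = 1 − 0.5000 = 0.5000
  (B AND NOT D) AND NOT D = a·b on (0.2200, 0.5000) = 0.1100
  → value = 0.1100
Under bounded:
  NOT D = 1 − 0.50 = 0.50
  B AND NOT D = max(0, a+b−1) on (0.44, 0.50) = 0.00
  NOT D = 1 − 0.50 = 0.50
  (B AND NOT D) AND NOT D = max(0, a+b−1) on (0.00, 0.50) = 0.00
  → value = 0.0000
|0.1100 − 0.0000| = 0.110

0.110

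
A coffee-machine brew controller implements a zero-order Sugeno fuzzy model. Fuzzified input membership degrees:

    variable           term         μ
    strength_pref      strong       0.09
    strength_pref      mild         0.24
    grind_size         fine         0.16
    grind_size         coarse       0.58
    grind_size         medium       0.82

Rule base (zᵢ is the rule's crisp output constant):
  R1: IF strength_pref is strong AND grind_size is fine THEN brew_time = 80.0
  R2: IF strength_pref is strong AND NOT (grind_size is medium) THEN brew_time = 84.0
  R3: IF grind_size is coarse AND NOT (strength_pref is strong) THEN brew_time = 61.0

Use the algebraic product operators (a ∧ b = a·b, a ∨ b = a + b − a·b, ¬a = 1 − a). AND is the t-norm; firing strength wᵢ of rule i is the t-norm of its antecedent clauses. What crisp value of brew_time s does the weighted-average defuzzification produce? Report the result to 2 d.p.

R1 (z=80.0): strong=0.09, fine=0.16; AND[a·b] → w = 0.0144
R2 (z=84.0): strong=0.09, ¬medium=1−0.82=0.18; AND[a·b] → w = 0.0162
R3 (z=61.0): coarse=0.58, ¬strong=1−0.09=0.91; AND[a·b] → w = 0.5278
Weighted average = (0.0144·80.0 + 0.0162·84.0 + 0.5278·61.0) / (0.0144 + 0.0162 + 0.5278)
  = 34.7086 / 0.5584 = 62.16

62.16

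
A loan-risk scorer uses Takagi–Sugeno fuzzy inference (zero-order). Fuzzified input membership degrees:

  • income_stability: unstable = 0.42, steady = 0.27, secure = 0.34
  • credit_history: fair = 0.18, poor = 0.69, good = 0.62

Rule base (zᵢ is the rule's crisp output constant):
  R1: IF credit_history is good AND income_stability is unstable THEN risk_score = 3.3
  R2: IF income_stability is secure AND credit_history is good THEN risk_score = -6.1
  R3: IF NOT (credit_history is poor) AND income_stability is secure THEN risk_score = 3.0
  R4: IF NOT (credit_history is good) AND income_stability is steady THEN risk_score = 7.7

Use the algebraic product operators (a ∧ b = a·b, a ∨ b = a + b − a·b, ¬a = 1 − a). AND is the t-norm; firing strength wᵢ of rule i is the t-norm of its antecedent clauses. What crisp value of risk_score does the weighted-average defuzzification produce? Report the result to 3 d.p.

R1 (z=3.3): good=0.62, unstable=0.42; AND[a·b] → w = 0.2604
R2 (z=-6.1): secure=0.34, good=0.62; AND[a·b] → w = 0.2108
R3 (z=3.0): ¬poor=1−0.69=0.31, secure=0.34; AND[a·b] → w = 0.1054
R4 (z=7.7): ¬good=1−0.62=0.38, steady=0.27; AND[a·b] → w = 0.1026
Weighted average = (0.2604·3.3 + 0.2108·-6.1 + 0.1054·3.0 + 0.1026·7.7) / (0.2604 + 0.2108 + 0.1054 + 0.1026)
  = 0.6797 / 0.6792 = 1.001

1.001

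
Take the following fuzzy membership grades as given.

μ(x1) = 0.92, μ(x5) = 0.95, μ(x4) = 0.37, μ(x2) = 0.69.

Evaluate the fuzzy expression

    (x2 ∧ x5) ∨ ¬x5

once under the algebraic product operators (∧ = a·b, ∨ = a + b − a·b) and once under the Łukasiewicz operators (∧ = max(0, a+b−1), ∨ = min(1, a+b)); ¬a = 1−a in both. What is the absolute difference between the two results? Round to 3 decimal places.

0.017

Under algebraic product:
  x2 ∧ x5 = a·b on (0.6900, 0.9500) = 0.6555
  ¬x5 = 1 − 0.9500 = 0.0500
  (x2 ∧ x5) ∨ ¬x5 = a + b − a·b on (0.6555, 0.0500) = 0.6727
  → value = 0.6727
Under Łukasiewicz:
  x2 ∧ x5 = max(0, a+b−1) on (0.69, 0.95) = 0.64
  ¬x5 = 1 − 0.95 = 0.05
  (x2 ∧ x5) ∨ ¬x5 = min(1, a+b) on (0.64, 0.05) = 0.69
  → value = 0.6900
|0.6727 − 0.6900| = 0.017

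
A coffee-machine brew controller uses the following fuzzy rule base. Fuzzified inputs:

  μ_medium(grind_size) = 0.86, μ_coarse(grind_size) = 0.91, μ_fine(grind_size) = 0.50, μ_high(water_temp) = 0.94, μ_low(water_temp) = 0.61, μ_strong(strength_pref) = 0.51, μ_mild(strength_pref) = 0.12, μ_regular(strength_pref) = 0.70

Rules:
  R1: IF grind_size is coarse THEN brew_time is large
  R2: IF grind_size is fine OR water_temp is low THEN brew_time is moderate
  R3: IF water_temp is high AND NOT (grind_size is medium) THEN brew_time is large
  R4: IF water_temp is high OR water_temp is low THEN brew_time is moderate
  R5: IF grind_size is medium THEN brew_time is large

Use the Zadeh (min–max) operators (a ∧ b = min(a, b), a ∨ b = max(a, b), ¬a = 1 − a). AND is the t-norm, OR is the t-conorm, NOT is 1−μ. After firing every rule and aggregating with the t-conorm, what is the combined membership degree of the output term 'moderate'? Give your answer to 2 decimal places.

0.94

R1: coarse=0.91 → w = 0.91
R2: fine=0.50, low=0.61; OR[max(a, b)] → w = 0.61
R3: high=0.94, ¬medium=1−0.86=0.14; AND[min(a, b)] → w = 0.14
R4: high=0.94, low=0.61; OR[max(a, b)] → w = 0.94
R5: medium=0.86 → w = 0.86
Rules with consequent 'moderate': {R2, R4} → strengths 0.61, 0.94
Aggregate via t-conorm [max(a, b)]: 0.94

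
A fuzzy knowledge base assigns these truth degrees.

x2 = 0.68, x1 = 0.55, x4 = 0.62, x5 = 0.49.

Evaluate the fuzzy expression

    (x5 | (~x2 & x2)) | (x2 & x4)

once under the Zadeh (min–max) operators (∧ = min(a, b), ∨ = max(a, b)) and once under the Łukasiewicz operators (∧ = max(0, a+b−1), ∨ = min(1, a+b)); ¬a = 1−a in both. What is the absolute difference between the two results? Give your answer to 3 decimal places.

0.170

Under Zadeh (min–max):
  ~x2 = 1 − 0.68 = 0.32
  ~x2 & x2 = min(a, b) on (0.32, 0.68) = 0.32
  x5 | (~x2 & x2) = max(a, b) on (0.49, 0.32) = 0.49
  x2 & x4 = min(a, b) on (0.68, 0.62) = 0.62
  (x5 | (~x2 & x2)) | (x2 & x4) = max(a, b) on (0.49, 0.62) = 0.62
  → value = 0.6200
Under Łukasiewicz:
  ~x2 = 1 − 0.68 = 0.32
  ~x2 & x2 = max(0, a+b−1) on (0.32, 0.68) = 0.00
  x5 | (~x2 & x2) = min(1, a+b) on (0.49, 0.00) = 0.49
  x2 & x4 = max(0, a+b−1) on (0.68, 0.62) = 0.30
  (x5 | (~x2 & x2)) | (x2 & x4) = min(1, a+b) on (0.49, 0.30) = 0.79
  → value = 0.7900
|0.6200 − 0.7900| = 0.170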